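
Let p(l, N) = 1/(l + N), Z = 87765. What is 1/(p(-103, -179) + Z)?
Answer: 282/24749729 ≈ 1.1394e-5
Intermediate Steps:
p(l, N) = 1/(N + l)
1/(p(-103, -179) + Z) = 1/(1/(-179 - 103) + 87765) = 1/(1/(-282) + 87765) = 1/(-1/282 + 87765) = 1/(24749729/282) = 282/24749729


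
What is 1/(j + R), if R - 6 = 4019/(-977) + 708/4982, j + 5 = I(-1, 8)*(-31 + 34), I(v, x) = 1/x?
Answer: -19469656/50552991 ≈ -0.38513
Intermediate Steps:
j = -37/8 (j = -5 + (-31 + 34)/8 = -5 + (⅛)*3 = -5 + 3/8 = -37/8 ≈ -4.6250)
R = 4936771/2433707 (R = 6 + (4019/(-977) + 708/4982) = 6 + (4019*(-1/977) + 708*(1/4982)) = 6 + (-4019/977 + 354/2491) = 6 - 9665471/2433707 = 4936771/2433707 ≈ 2.0285)
1/(j + R) = 1/(-37/8 + 4936771/2433707) = 1/(-50552991/19469656) = -19469656/50552991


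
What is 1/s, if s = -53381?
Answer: -1/53381 ≈ -1.8733e-5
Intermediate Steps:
1/s = 1/(-53381) = -1/53381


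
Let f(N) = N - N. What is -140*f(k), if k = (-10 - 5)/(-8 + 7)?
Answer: 0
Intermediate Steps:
k = 15 (k = -15/(-1) = -15*(-1) = 15)
f(N) = 0
-140*f(k) = -140*0 = 0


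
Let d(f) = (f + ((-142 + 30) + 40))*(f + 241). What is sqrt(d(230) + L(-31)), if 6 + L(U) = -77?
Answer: sqrt(74335) ≈ 272.64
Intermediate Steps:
L(U) = -83 (L(U) = -6 - 77 = -83)
d(f) = (-72 + f)*(241 + f) (d(f) = (f + (-112 + 40))*(241 + f) = (f - 72)*(241 + f) = (-72 + f)*(241 + f))
sqrt(d(230) + L(-31)) = sqrt((-17352 + 230**2 + 169*230) - 83) = sqrt((-17352 + 52900 + 38870) - 83) = sqrt(74418 - 83) = sqrt(74335)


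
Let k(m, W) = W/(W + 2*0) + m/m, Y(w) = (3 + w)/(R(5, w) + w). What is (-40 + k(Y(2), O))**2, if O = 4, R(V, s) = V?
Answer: 1444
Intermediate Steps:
Y(w) = (3 + w)/(5 + w)
k(m, W) = 2 (k(m, W) = W/(W + 0) + 1 = W/W + 1 = 1 + 1 = 2)
(-40 + k(Y(2), O))**2 = (-40 + 2)**2 = (-38)**2 = 1444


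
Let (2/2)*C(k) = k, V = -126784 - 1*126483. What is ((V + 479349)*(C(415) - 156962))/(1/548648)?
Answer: -19418001765329392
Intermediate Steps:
V = -253267 (V = -126784 - 126483 = -253267)
C(k) = k
((V + 479349)*(C(415) - 156962))/(1/548648) = ((-253267 + 479349)*(415 - 156962))/(1/548648) = (226082*(-156547))/(1/548648) = -35392458854*548648 = -19418001765329392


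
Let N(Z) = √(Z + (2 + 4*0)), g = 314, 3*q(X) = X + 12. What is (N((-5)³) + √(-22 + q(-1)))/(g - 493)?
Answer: I*(-√165 - 3*√123)/537 ≈ -0.085879*I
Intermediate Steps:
q(X) = 4 + X/3 (q(X) = (X + 12)/3 = (12 + X)/3 = 4 + X/3)
N(Z) = √(2 + Z) (N(Z) = √(Z + (2 + 0)) = √(Z + 2) = √(2 + Z))
(N((-5)³) + √(-22 + q(-1)))/(g - 493) = (√(2 + (-5)³) + √(-22 + (4 + (⅓)*(-1))))/(314 - 493) = (√(2 - 125) + √(-22 + (4 - ⅓)))/(-179) = (√(-123) + √(-22 + 11/3))*(-1/179) = (I*√123 + √(-55/3))*(-1/179) = (I*√123 + I*√165/3)*(-1/179) = -I*√123/179 - I*√165/537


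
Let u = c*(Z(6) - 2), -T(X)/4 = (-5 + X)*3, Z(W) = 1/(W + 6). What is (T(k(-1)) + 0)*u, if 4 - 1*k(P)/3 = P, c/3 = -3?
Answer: -2070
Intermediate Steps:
c = -9 (c = 3*(-3) = -9)
k(P) = 12 - 3*P
Z(W) = 1/(6 + W)
T(X) = 60 - 12*X (T(X) = -4*(-5 + X)*3 = -4*(-15 + 3*X) = 60 - 12*X)
u = 69/4 (u = -9*(1/(6 + 6) - 2) = -9*(1/12 - 2) = -9*(-23/12) = 69/4 ≈ 17.250)
(T(k(-1)) + 0)*u = ((60 - 12*(12 - 3*(-1))) + 0)*(69/4) = ((60 - 12*(12 + 3)) + 0)*(69/4) = ((60 - 12*15) + 0)*(69/4) = ((60 - 180) + 0)*(69/4) = (-120 + 0)*(69/4) = -120*69/4 = -2070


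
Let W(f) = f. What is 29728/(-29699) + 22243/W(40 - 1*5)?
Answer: 659554377/1039465 ≈ 634.51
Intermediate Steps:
29728/(-29699) + 22243/W(40 - 1*5) = 29728/(-29699) + 22243/(40 - 1*5) = 29728*(-1/29699) + 22243/(40 - 5) = -29728/29699 + 22243/35 = 659554377/1039465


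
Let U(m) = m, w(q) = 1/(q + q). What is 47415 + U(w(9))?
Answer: 853471/18 ≈ 47415.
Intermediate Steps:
w(q) = 1/(2*q)
47415 + U(w(9)) = 47415 + (½)/9 = 47415 + (½)*(⅑) = 47415 + 1/18 = 853471/18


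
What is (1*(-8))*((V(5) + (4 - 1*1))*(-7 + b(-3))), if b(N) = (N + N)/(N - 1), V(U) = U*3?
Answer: 792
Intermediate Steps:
V(U) = 3*U
b(N) = 2*N/(-1 + N) (b(N) = (2*N)/(-1 + N) = 2*N/(-1 + N))
(1*(-8))*((V(5) + (4 - 1*1))*(-7 + b(-3))) = (1*(-8))*((3*5 + (4 - 1*1))*(-7 + 2*(-3)/(-1 - 3))) = -8*(15 + (4 - 1))*(-7 + 2*(-3)/(-4)) = -8*(15 + 3)*(-7 + 2*(-3)*(-1/4)) = -144*(-7 + 3/2) = -144*(-11)/2 = -8*(-99) = 792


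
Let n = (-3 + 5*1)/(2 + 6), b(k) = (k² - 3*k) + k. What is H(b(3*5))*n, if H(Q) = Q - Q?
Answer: 0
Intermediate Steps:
b(k) = k² - 2*k
H(Q) = 0
n = ¼ (n = (-3 + 5)/8 = (⅛)*2 = ¼ ≈ 0.25000)
H(b(3*5))*n = 0*(¼) = 0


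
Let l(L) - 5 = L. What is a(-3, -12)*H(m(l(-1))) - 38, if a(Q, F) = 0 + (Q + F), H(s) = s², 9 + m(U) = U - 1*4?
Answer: -1253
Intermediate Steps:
l(L) = 5 + L
m(U) = -13 + U (m(U) = -9 + (U - 1*4) = -9 + (U - 4) = -9 + (-4 + U) = -13 + U)
a(Q, F) = F + Q (a(Q, F) = 0 + (F + Q) = F + Q)
a(-3, -12)*H(m(l(-1))) - 38 = (-12 - 3)*(-13 + (5 - 1))² - 38 = -15*(-13 + 4)² - 38 = -15*(-9)² - 38 = -15*81 - 38 = -1215 - 38 = -1253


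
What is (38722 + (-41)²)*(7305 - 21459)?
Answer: -571864062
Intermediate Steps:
(38722 + (-41)²)*(7305 - 21459) = (38722 + 1681)*(-14154) = 40403*(-14154) = -571864062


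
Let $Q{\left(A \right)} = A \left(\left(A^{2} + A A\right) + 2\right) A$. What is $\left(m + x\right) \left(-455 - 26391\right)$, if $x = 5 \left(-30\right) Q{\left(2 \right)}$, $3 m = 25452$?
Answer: $-66685464$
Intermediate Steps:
$m = 8484$ ($m = \frac{1}{3} \cdot 25452 = 8484$)
$Q{\left(A \right)} = A^{2} \left(2 + 2 A^{2}\right)$ ($Q{\left(A \right)} = A \left(\left(A^{2} + A^{2}\right) + 2\right) A = A \left(2 A^{2} + 2\right) A = A \left(2 + 2 A^{2}\right) A = A^{2} \left(2 + 2 A^{2}\right)$)
$x = -6000$ ($x = 5 \left(-30\right) 2 \cdot 2^{2} \left(1 + 2^{2}\right) = - 150 \cdot 2 \cdot 4 \left(1 + 4\right) = - 150 \cdot 2 \cdot 4 \cdot 5 = \left(-150\right) 40 = -6000$)
$\left(m + x\right) \left(-455 - 26391\right) = \left(8484 - 6000\right) \left(-455 - 26391\right) = 2484 \left(-26846\right) = -66685464$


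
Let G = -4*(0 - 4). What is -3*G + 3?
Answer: -45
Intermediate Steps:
G = 16 (G = -4*(-4) = 16)
-3*G + 3 = -3*16 + 3 = -48 + 3 = -45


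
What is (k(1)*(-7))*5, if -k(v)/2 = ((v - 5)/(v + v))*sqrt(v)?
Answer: -140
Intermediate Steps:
k(v) = -(-5 + v)/sqrt(v) (k(v) = -2*(v - 5)/(v + v)*sqrt(v) = -2*(-5 + v)/((2*v))*sqrt(v) = -2*(-5 + v)*(1/(2*v))*sqrt(v) = -2*(-5 + v)/(2*v)*sqrt(v) = -(-5 + v)/sqrt(v))
(k(1)*(-7))*5 = (((5 - 1*1)/sqrt(1))*(-7))*5 = ((1*(5 - 1))*(-7))*5 = ((1*4)*(-7))*5 = (4*(-7))*5 = -28*5 = -140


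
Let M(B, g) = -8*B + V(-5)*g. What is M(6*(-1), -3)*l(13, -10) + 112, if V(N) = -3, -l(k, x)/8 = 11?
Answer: -4904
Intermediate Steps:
l(k, x) = -88 (l(k, x) = -8*11 = -88)
M(B, g) = -8*B - 3*g
M(6*(-1), -3)*l(13, -10) + 112 = (-48*(-1) - 3*(-3))*(-88) + 112 = (-8*(-6) + 9)*(-88) + 112 = (48 + 9)*(-88) + 112 = 57*(-88) + 112 = -5016 + 112 = -4904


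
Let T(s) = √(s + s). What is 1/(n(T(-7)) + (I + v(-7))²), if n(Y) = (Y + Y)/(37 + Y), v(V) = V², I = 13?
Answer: 664535/2554486001 - 37*I*√14/10217944004 ≈ 0.00026014 - 1.3549e-8*I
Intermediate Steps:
T(s) = √2*√s (T(s) = √(2*s) = √2*√s)
n(Y) = 2*Y/(37 + Y) (n(Y) = (2*Y)/(37 + Y) = 2*Y/(37 + Y))
1/(n(T(-7)) + (I + v(-7))²) = 1/(2*(√2*√(-7))/(37 + √2*√(-7)) + (13 + (-7)²)²) = 1/(2*(√2*(I*√7))/(37 + √2*(I*√7)) + (13 + 49)²) = 1/(2*(I*√14)/(37 + I*√14) + 62²) = 1/(2*I*√14/(37 + I*√14) + 3844) = 1/(3844 + 2*I*√14/(37 + I*√14))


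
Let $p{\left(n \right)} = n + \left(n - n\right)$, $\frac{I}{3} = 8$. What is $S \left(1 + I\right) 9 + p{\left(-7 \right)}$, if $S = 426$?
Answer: $95843$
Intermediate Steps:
$I = 24$ ($I = 3 \cdot 8 = 24$)
$p{\left(n \right)} = n$ ($p{\left(n \right)} = n + 0 = n$)
$S \left(1 + I\right) 9 + p{\left(-7 \right)} = 426 \left(1 + 24\right) 9 - 7 = 426 \cdot 25 \cdot 9 - 7 = 426 \cdot 225 - 7 = 95850 - 7 = 95843$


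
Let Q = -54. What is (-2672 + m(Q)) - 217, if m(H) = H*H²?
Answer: -160353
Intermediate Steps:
m(H) = H³
(-2672 + m(Q)) - 217 = (-2672 + (-54)³) - 217 = (-2672 - 157464) - 217 = -160136 - 217 = -160353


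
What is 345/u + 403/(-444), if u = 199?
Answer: 72983/88356 ≈ 0.82601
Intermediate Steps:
345/u + 403/(-444) = 345/199 + 403/(-444) = 345*(1/199) + 403*(-1/444) = 345/199 - 403/444 = 72983/88356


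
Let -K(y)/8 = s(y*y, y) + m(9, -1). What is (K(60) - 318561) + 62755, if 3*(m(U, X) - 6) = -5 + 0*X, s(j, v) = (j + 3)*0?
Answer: -767522/3 ≈ -2.5584e+5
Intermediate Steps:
s(j, v) = 0 (s(j, v) = (3 + j)*0 = 0)
m(U, X) = 13/3 (m(U, X) = 6 + (-5 + 0*X)/3 = 6 + (-5 + 0)/3 = 6 + (1/3)*(-5) = 6 - 5/3 = 13/3)
K(y) = -104/3 (K(y) = -8*(0 + 13/3) = -8*13/3 = -104/3)
(K(60) - 318561) + 62755 = (-104/3 - 318561) + 62755 = -955787/3 + 62755 = -767522/3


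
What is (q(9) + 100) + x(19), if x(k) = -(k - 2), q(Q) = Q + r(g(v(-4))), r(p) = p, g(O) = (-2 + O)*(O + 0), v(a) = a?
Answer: 116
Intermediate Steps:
g(O) = O*(-2 + O) (g(O) = (-2 + O)*O = O*(-2 + O))
q(Q) = 24 + Q (q(Q) = Q - 4*(-2 - 4) = Q - 4*(-6) = Q + 24 = 24 + Q)
x(k) = 2 - k (x(k) = -(-2 + k) = 2 - k)
(q(9) + 100) + x(19) = ((24 + 9) + 100) + (2 - 1*19) = (33 + 100) + (2 - 19) = 133 - 17 = 116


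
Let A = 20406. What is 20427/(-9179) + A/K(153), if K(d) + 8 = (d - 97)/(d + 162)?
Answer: -4217995317/1615504 ≈ -2610.9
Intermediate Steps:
K(d) = -8 + (-97 + d)/(162 + d) (K(d) = -8 + (d - 97)/(d + 162) = -8 + (-97 + d)/(162 + d))
20427/(-9179) + A/K(153) = 20427/(-9179) + 20406/((7*(-199 - 1*153)/(162 + 153))) = 20427*(-1/9179) + 20406/((7*(-199 - 153)/315)) = -20427/9179 + 20406/((7*(1/315)*(-352))) = -20427/9179 + 20406/(-352/45) = -20427/9179 + 20406*(-45/352) = -20427/9179 - 459135/176 = -4217995317/1615504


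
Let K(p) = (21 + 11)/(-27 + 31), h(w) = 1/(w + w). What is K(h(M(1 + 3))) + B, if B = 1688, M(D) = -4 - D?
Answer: 1696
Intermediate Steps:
h(w) = 1/(2*w)
K(p) = 8 (K(p) = 32/4 = 32*(¼) = 8)
K(h(M(1 + 3))) + B = 8 + 1688 = 1696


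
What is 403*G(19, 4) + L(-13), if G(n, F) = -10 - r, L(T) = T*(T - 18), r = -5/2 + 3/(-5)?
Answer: -23777/10 ≈ -2377.7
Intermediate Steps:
r = -31/10 (r = -5*½ + 3*(-⅕) = -5/2 - ⅗ = -31/10 ≈ -3.1000)
L(T) = T*(-18 + T)
G(n, F) = -69/10 (G(n, F) = -10 - 1*(-31/10) = -10 + 31/10 = -69/10)
403*G(19, 4) + L(-13) = 403*(-69/10) - 13*(-18 - 13) = -27807/10 - 13*(-31) = -27807/10 + 403 = -23777/10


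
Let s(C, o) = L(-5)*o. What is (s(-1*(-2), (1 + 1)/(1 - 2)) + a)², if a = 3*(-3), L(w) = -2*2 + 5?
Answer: 121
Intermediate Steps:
L(w) = 1 (L(w) = -4 + 5 = 1)
s(C, o) = o (s(C, o) = 1*o = o)
a = -9
(s(-1*(-2), (1 + 1)/(1 - 2)) + a)² = ((1 + 1)/(1 - 2) - 9)² = (2/(-1) - 9)² = (2*(-1) - 9)² = (-2 - 9)² = (-11)² = 121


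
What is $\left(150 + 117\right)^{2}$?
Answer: $71289$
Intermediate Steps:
$\left(150 + 117\right)^{2} = 267^{2} = 71289$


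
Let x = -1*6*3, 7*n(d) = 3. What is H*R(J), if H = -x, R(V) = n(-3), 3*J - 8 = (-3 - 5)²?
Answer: 54/7 ≈ 7.7143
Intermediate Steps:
n(d) = 3/7 (n(d) = (⅐)*3 = 3/7)
J = 24 (J = 8/3 + (-3 - 5)²/3 = 8/3 + (⅓)*(-8)² = 8/3 + (⅓)*64 = 8/3 + 64/3 = 24)
x = -18 (x = -6*3 = -18)
R(V) = 3/7
H = 18 (H = -1*(-18) = 18)
H*R(J) = 18*(3/7) = 54/7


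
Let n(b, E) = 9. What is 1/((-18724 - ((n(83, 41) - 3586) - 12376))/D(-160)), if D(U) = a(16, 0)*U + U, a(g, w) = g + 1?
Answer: 2880/2771 ≈ 1.0393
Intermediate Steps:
a(g, w) = 1 + g
D(U) = 18*U (D(U) = (1 + 16)*U + U = 17*U + U = 18*U)
1/((-18724 - ((n(83, 41) - 3586) - 12376))/D(-160)) = 1/((-18724 - ((9 - 3586) - 12376))/((18*(-160)))) = 1/((-18724 - (-3577 - 12376))/(-2880)) = 1/((-18724 - 1*(-15953))*(-1/2880)) = 1/((-18724 + 15953)*(-1/2880)) = 1/(-2771*(-1/2880)) = 1/(2771/2880) = 2880/2771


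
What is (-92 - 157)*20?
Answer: -4980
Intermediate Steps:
(-92 - 157)*20 = -249*20 = -4980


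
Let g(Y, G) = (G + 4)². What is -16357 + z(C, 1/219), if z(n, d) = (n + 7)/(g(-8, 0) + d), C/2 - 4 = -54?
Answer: -57351652/3505 ≈ -16363.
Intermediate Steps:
g(Y, G) = (4 + G)²
C = -100 (C = 8 + 2*(-54) = 8 - 108 = -100)
z(n, d) = (7 + n)/(16 + d) (z(n, d) = (n + 7)/((4 + 0)² + d) = (7 + n)/(4² + d) = (7 + n)/(16 + d))
-16357 + z(C, 1/219) = -16357 + (7 - 100)/(16 + 1/219) = -16357 - 93/(16 + 1/219) = -16357 - 93/(3505/219) = -16357 + (219/3505)*(-93) = -16357 - 20367/3505 = -57351652/3505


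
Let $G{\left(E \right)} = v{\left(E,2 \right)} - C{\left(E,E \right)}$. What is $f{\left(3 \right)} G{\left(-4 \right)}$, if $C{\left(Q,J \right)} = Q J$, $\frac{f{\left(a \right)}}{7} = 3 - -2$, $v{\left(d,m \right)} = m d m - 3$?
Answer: $-1225$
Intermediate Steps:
$v{\left(d,m \right)} = -3 + d m^{2}$ ($v{\left(d,m \right)} = d m m - 3 = d m^{2} - 3 = -3 + d m^{2}$)
$f{\left(a \right)} = 35$ ($f{\left(a \right)} = 7 \left(3 - -2\right) = 7 \left(3 + 2\right) = 7 \cdot 5 = 35$)
$C{\left(Q,J \right)} = J Q$
$G{\left(E \right)} = -3 - E^{2} + 4 E$ ($G{\left(E \right)} = \left(-3 + E 2^{2}\right) - E E = \left(-3 + E 4\right) - E^{2} = \left(-3 + 4 E\right) - E^{2} = -3 - E^{2} + 4 E$)
$f{\left(3 \right)} G{\left(-4 \right)} = 35 \left(-3 - \left(-4\right)^{2} + 4 \left(-4\right)\right) = 35 \left(-3 - 16 - 16\right) = 35 \left(-35\right) = -1225$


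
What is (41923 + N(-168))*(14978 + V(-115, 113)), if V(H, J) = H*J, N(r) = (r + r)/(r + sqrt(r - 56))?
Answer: 10558429959/127 + 11898*I*sqrt(14)/127 ≈ 8.3137e+7 + 350.54*I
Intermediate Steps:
N(r) = 2*r/(r + sqrt(-56 + r)) (N(r) = (2*r)/(r + sqrt(-56 + r)) = 2*r/(r + sqrt(-56 + r)))
(41923 + N(-168))*(14978 + V(-115, 113)) = (41923 + 2*(-168)/(-168 + sqrt(-56 - 168)))*(14978 - 115*113) = (41923 + 2*(-168)/(-168 + sqrt(-224)))*(14978 - 12995) = (41923 + 2*(-168)/(-168 + 4*I*sqrt(14)))*1983 = (41923 - 336/(-168 + 4*I*sqrt(14)))*1983 = 83133309 - 666288/(-168 + 4*I*sqrt(14))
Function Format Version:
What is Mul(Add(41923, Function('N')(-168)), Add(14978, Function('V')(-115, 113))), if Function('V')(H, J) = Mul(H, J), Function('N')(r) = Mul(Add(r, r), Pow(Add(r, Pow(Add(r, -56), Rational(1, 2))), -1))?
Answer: Add(Rational(10558429959, 127), Mul(Rational(11898, 127), I, Pow(14, Rational(1, 2)))) ≈ Add(8.3137e+7, Mul(350.54, I))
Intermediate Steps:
Function('N')(r) = Mul(2, r, Pow(Add(r, Pow(Add(-56, r), Rational(1, 2))), -1)) (Function('N')(r) = Mul(Mul(2, r), Pow(Add(r, Pow(Add(-56, r), Rational(1, 2))), -1)) = Mul(2, r, Pow(Add(r, Pow(Add(-56, r), Rational(1, 2))), -1)))
Mul(Add(41923, Function('N')(-168)), Add(14978, Function('V')(-115, 113))) = Mul(Add(41923, Mul(2, -168, Pow(Add(-168, Pow(Add(-56, -168), Rational(1, 2))), -1))), Add(14978, Mul(-115, 113))) = Mul(Add(41923, Mul(2, -168, Pow(Add(-168, Pow(-224, Rational(1, 2))), -1))), Add(14978, -12995)) = Mul(Add(41923, Mul(2, -168, Pow(Add(-168, Mul(4, I, Pow(14, Rational(1, 2)))), -1))), 1983) = Mul(Add(41923, Mul(-336, Pow(Add(-168, Mul(4, I, Pow(14, Rational(1, 2)))), -1))), 1983) = Add(83133309, Mul(-666288, Pow(Add(-168, Mul(4, I, Pow(14, Rational(1, 2)))), -1)))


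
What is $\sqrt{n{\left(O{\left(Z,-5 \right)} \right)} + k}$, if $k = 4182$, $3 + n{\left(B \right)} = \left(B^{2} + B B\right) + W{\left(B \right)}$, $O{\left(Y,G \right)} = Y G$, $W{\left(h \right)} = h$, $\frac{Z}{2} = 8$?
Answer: $\sqrt{16899} \approx 130.0$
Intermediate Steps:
$Z = 16$ ($Z = 2 \cdot 8 = 16$)
$O{\left(Y,G \right)} = G Y$
$n{\left(B \right)} = -3 + B + 2 B^{2}$ ($n{\left(B \right)} = -3 + \left(\left(B^{2} + B B\right) + B\right) = -3 + \left(\left(B^{2} + B^{2}\right) + B\right) = -3 + \left(2 B^{2} + B\right) = -3 + \left(B + 2 B^{2}\right) = -3 + B + 2 B^{2}$)
$\sqrt{n{\left(O{\left(Z,-5 \right)} \right)} + k} = \sqrt{\left(-3 - 80 + 2 \left(\left(-5\right) 16\right)^{2}\right) + 4182} = \sqrt{\left(-3 - 80 + 2 \left(-80\right)^{2}\right) + 4182} = \sqrt{\left(-3 - 80 + 2 \cdot 6400\right) + 4182} = \sqrt{\left(-3 - 80 + 12800\right) + 4182} = \sqrt{12717 + 4182} = \sqrt{16899}$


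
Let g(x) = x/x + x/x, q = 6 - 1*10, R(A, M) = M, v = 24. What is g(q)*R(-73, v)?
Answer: 48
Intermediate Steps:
q = -4 (q = 6 - 10 = -4)
g(x) = 2 (g(x) = 1 + 1 = 2)
g(q)*R(-73, v) = 2*24 = 48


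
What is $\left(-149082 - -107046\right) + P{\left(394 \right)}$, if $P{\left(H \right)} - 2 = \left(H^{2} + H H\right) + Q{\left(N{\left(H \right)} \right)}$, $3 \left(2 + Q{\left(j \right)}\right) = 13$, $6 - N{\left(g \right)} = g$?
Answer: $\frac{805321}{3} \approx 2.6844 \cdot 10^{5}$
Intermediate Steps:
$N{\left(g \right)} = 6 - g$
$Q{\left(j \right)} = \frac{7}{3}$ ($Q{\left(j \right)} = -2 + \frac{1}{3} \cdot 13 = -2 + \frac{13}{3} = \frac{7}{3}$)
$P{\left(H \right)} = \frac{13}{3} + 2 H^{2}$ ($P{\left(H \right)} = 2 + \left(\left(H^{2} + H H\right) + \frac{7}{3}\right) = 2 + \left(\left(H^{2} + H^{2}\right) + \frac{7}{3}\right) = 2 + \left(2 H^{2} + \frac{7}{3}\right) = 2 + \left(\frac{7}{3} + 2 H^{2}\right) = \frac{13}{3} + 2 H^{2}$)
$\left(-149082 - -107046\right) + P{\left(394 \right)} = \left(-149082 - -107046\right) + \left(\frac{13}{3} + 2 \cdot 394^{2}\right) = \left(-149082 + 107046\right) + \left(\frac{13}{3} + 2 \cdot 155236\right) = -42036 + \left(\frac{13}{3} + 310472\right) = -42036 + \frac{931429}{3} = \frac{805321}{3}$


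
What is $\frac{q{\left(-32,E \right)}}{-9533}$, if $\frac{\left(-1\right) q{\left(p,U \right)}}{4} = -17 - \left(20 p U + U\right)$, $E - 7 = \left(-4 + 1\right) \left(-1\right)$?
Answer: $\frac{25492}{9533} \approx 2.6741$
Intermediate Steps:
$E = 10$ ($E = 7 + \left(-4 + 1\right) \left(-1\right) = 7 - -3 = 7 + 3 = 10$)
$q{\left(p,U \right)} = 68 + 4 U + 80 U p$ ($q{\left(p,U \right)} = - 4 \left(-17 - \left(20 p U + U\right)\right) = - 4 \left(-17 - \left(20 U p + U\right)\right) = - 4 \left(-17 - \left(U + 20 U p\right)\right) = - 4 \left(-17 - U - 20 U p\right) = 68 + 4 U + 80 U p$)
$\frac{q{\left(-32,E \right)}}{-9533} = \frac{68 + 4 \cdot 10 + 80 \cdot 10 \left(-32\right)}{-9533} = \left(68 + 40 - 25600\right) \left(- \frac{1}{9533}\right) = \left(-25492\right) \left(- \frac{1}{9533}\right) = \frac{25492}{9533}$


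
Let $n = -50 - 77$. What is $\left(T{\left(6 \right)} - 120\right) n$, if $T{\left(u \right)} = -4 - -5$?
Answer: $15113$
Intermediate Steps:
$n = -127$
$T{\left(u \right)} = 1$ ($T{\left(u \right)} = -4 + 5 = 1$)
$\left(T{\left(6 \right)} - 120\right) n = \left(1 - 120\right) \left(-127\right) = \left(-119\right) \left(-127\right) = 15113$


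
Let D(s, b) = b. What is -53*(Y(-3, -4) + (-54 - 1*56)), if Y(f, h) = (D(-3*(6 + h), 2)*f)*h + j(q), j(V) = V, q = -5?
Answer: 4823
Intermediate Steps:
Y(f, h) = -5 + 2*f*h (Y(f, h) = (2*f)*h - 5 = 2*f*h - 5 = -5 + 2*f*h)
-53*(Y(-3, -4) + (-54 - 1*56)) = -53*((-5 + 2*(-3)*(-4)) + (-54 - 1*56)) = -53*((-5 + 24) + (-54 - 56)) = -53*(19 - 110) = -53*(-91) = 4823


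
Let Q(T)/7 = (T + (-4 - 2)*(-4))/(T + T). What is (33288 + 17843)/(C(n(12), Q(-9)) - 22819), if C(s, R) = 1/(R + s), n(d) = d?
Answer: -1891847/844297 ≈ -2.2407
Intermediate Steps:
Q(T) = 7*(24 + T)/(2*T) (Q(T) = 7*((T + (-4 - 2)*(-4))/(T + T)) = 7*((T - 6*(-4))/((2*T))) = 7*((T + 24)*(1/(2*T))) = 7*((24 + T)*(1/(2*T))) = 7*((24 + T)/(2*T)) = 7*(24 + T)/(2*T))
(33288 + 17843)/(C(n(12), Q(-9)) - 22819) = (33288 + 17843)/(1/((7/2 + 84/(-9)) + 12) - 22819) = 51131/(1/((7/2 + 84*(-1/9)) + 12) - 22819) = 51131/(1/((7/2 - 28/3) + 12) - 22819) = 51131/(1/(-35/6 + 12) - 22819) = 51131/(1/(37/6) - 22819) = 51131/(6/37 - 22819) = 51131/(-844297/37) = 51131*(-37/844297) = -1891847/844297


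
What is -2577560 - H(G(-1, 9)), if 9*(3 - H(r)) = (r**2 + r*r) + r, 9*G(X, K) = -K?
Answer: -23198066/9 ≈ -2.5776e+6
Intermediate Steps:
G(X, K) = -K/9 (G(X, K) = (-K)/9 = -K/9)
H(r) = 3 - 2*r**2/9 - r/9 (H(r) = 3 - ((r**2 + r*r) + r)/9 = 3 - ((r**2 + r**2) + r)/9 = 3 - (2*r**2 + r)/9 = 3 - (r + 2*r**2)/9 = 3 + (-2*r**2/9 - r/9) = 3 - 2*r**2/9 - r/9)
-2577560 - H(G(-1, 9)) = -2577560 - (3 - 2*(-1/9*9)**2/9 - (-1)*9/81) = -2577560 - (3 - 2/9*(-1)**2 - 1/9*(-1)) = -2577560 - (3 - 2/9*1 + 1/9) = -2577560 - (3 - 2/9 + 1/9) = -2577560 - 1*26/9 = -2577560 - 26/9 = -23198066/9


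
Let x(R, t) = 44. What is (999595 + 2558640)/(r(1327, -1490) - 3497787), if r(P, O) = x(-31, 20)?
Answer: -3558235/3497743 ≈ -1.0173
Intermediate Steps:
r(P, O) = 44
(999595 + 2558640)/(r(1327, -1490) - 3497787) = (999595 + 2558640)/(44 - 3497787) = 3558235/(-3497743) = 3558235*(-1/3497743) = -3558235/3497743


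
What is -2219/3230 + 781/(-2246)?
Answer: -1876626/1813645 ≈ -1.0347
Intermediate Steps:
-2219/3230 + 781/(-2246) = -2219*1/3230 + 781*(-1/2246) = -2219/3230 - 781/2246 = -1876626/1813645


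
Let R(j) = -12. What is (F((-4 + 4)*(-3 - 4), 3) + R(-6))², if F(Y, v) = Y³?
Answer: 144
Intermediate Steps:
(F((-4 + 4)*(-3 - 4), 3) + R(-6))² = (((-4 + 4)*(-3 - 4))³ - 12)² = ((0*(-7))³ - 12)² = (0³ - 12)² = (0 - 12)² = (-12)² = 144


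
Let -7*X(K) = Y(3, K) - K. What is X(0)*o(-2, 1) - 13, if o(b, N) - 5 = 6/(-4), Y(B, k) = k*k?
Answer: -13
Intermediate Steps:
Y(B, k) = k²
o(b, N) = 7/2 (o(b, N) = 5 + 6/(-4) = 5 + 6*(-¼) = 5 - 3/2 = 7/2)
X(K) = -K²/7 + K/7 (X(K) = -(K² - K)/7 = -K²/7 + K/7)
X(0)*o(-2, 1) - 13 = ((⅐)*0*(1 - 1*0))*(7/2) - 13 = ((⅐)*0*(1 + 0))*(7/2) - 13 = ((⅐)*0*1)*(7/2) - 13 = 0*(7/2) - 13 = 0 - 13 = -13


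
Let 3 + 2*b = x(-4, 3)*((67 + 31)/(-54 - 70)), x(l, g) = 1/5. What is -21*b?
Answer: 20559/620 ≈ 33.160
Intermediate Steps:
x(l, g) = 1/5 (x(l, g) = 1*(1/5) = 1/5)
b = -979/620 (b = -3/2 + (((67 + 31)/(-54 - 70))/5)/2 = -3/2 + ((98/(-124))/5)/2 = -3/2 + ((98*(-1/124))/5)/2 = -3/2 + ((1/5)*(-49/62))/2 = -3/2 + (1/2)*(-49/310) = -3/2 - 49/620 = -979/620 ≈ -1.5790)
-21*b = -21*(-979/620) = 20559/620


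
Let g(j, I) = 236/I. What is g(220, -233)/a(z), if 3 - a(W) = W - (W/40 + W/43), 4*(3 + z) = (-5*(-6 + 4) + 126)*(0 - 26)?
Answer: -405920/339522707 ≈ -0.0011956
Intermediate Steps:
z = -887 (z = -3 + ((-5*(-6 + 4) + 126)*(0 - 26))/4 = -3 + ((-5*(-2) + 126)*(-26))/4 = -3 + ((10 + 126)*(-26))/4 = -3 + (136*(-26))/4 = -3 + (¼)*(-3536) = -3 - 884 = -887)
a(W) = 3 - 1637*W/1720 (a(W) = 3 - (W - (W/40 + W/43)) = 3 - (W - 83*W/1720) = 3 - 1637*W/1720)
g(220, -233)/a(z) = (236/(-233))/(3 - 1637/1720*(-887)) = (236*(-1/233))/(3 + 1452019/1720) = -236/(233*1457179/1720) = -236/233*1720/1457179 = -405920/339522707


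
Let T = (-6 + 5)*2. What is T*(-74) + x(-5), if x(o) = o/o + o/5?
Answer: 148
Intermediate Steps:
x(o) = 1 + o/5 (x(o) = 1 + o*(⅕) = 1 + o/5)
T = -2 (T = -1*2 = -2)
T*(-74) + x(-5) = -2*(-74) + (1 + (⅕)*(-5)) = 148 + (1 - 1) = 148 + 0 = 148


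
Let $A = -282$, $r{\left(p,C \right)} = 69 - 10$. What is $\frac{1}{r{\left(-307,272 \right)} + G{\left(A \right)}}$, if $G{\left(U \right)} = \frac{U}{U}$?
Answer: $\frac{1}{60} \approx 0.016667$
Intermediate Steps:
$r{\left(p,C \right)} = 59$
$G{\left(U \right)} = 1$
$\frac{1}{r{\left(-307,272 \right)} + G{\left(A \right)}} = \frac{1}{59 + 1} = \frac{1}{60}$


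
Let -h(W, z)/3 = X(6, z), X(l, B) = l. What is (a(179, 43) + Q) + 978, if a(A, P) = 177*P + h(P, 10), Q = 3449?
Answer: 12020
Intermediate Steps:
h(W, z) = -18 (h(W, z) = -3*6 = -18)
a(A, P) = -18 + 177*P (a(A, P) = 177*P - 18 = -18 + 177*P)
(a(179, 43) + Q) + 978 = ((-18 + 177*43) + 3449) + 978 = ((-18 + 7611) + 3449) + 978 = (7593 + 3449) + 978 = 11042 + 978 = 12020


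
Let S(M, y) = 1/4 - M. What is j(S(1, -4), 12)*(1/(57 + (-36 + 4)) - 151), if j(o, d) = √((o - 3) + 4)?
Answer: -1887/25 ≈ -75.480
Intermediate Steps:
S(M, y) = ¼ - M
j(o, d) = √(1 + o) (j(o, d) = √((-3 + o) + 4) = √(1 + o))
j(S(1, -4), 12)*(1/(57 + (-36 + 4)) - 151) = √(1 + (¼ - 1*1))*(1/(57 + (-36 + 4)) - 151) = √(1 + (¼ - 1))*(1/(57 - 32) - 151) = √(1 - ¾)*(1/25 - 151) = √(¼)*(1/25 - 151) = (½)*(-3774/25) = -1887/25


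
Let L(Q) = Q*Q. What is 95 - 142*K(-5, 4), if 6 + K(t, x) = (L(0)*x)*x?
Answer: 947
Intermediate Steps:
L(Q) = Q**2
K(t, x) = -6 (K(t, x) = -6 + (0**2*x)*x = -6 + (0*x)*x = -6 + 0*x = -6 + 0 = -6)
95 - 142*K(-5, 4) = 95 - 142*(-6) = 95 + 852 = 947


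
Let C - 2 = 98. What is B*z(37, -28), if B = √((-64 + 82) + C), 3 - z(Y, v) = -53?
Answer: 56*√118 ≈ 608.32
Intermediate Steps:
C = 100 (C = 2 + 98 = 100)
z(Y, v) = 56 (z(Y, v) = 3 - 1*(-53) = 3 + 53 = 56)
B = √118 (B = √((-64 + 82) + 100) = √(18 + 100) = √118 ≈ 10.863)
B*z(37, -28) = √118*56 = 56*√118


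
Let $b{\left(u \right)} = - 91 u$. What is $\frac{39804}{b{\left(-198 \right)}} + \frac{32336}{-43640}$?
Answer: $\frac{24050344}{16381365} \approx 1.4682$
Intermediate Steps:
$\frac{39804}{b{\left(-198 \right)}} + \frac{32336}{-43640} = \frac{39804}{\left(-91\right) \left(-198\right)} + \frac{32336}{-43640} = \frac{39804}{18018} + 32336 \left(- \frac{1}{43640}\right) = 39804 \cdot \frac{1}{18018} - \frac{4042}{5455} = \frac{6634}{3003} - \frac{4042}{5455} = \frac{24050344}{16381365}$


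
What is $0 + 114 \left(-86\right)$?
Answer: $-9804$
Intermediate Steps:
$0 + 114 \left(-86\right) = 0 - 9804 = -9804$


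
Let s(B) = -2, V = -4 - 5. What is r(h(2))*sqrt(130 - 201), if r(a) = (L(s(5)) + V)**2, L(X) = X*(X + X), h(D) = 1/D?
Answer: I*sqrt(71) ≈ 8.4261*I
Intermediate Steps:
h(D) = 1/D
V = -9
L(X) = 2*X**2 (L(X) = X*(2*X) = 2*X**2)
r(a) = 1 (r(a) = (2*(-2)**2 - 9)**2 = (2*4 - 9)**2 = (8 - 9)**2 = (-1)**2 = 1)
r(h(2))*sqrt(130 - 201) = 1*sqrt(130 - 201) = 1*sqrt(-71) = 1*(I*sqrt(71)) = I*sqrt(71)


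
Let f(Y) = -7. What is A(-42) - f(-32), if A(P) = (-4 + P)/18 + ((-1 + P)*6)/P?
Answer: 667/63 ≈ 10.587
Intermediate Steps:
A(P) = -2/9 + P/18 + (-6 + 6*P)/P (A(P) = (-4 + P)*(1/18) + (-6 + 6*P)/P = (-2/9 + P/18) + (-6 + 6*P)/P = -2/9 + P/18 + (-6 + 6*P)/P)
A(-42) - f(-32) = (1/18)*(-108 - 42*(104 - 42))/(-42) - 1*(-7) = (1/18)*(-1/42)*(-108 - 42*62) + 7 = (1/18)*(-1/42)*(-108 - 2604) + 7 = (1/18)*(-1/42)*(-2712) + 7 = 226/63 + 7 = 667/63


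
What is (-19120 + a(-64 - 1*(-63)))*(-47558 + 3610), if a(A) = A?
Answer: 840329708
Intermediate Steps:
(-19120 + a(-64 - 1*(-63)))*(-47558 + 3610) = (-19120 + (-64 - 1*(-63)))*(-47558 + 3610) = (-19120 + (-64 + 63))*(-43948) = (-19120 - 1)*(-43948) = -19121*(-43948) = 840329708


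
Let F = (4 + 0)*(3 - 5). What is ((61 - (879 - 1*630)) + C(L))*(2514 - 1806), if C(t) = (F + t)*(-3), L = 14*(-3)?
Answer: -26904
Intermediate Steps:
F = -8 (F = 4*(-2) = -8)
L = -42
C(t) = 24 - 3*t (C(t) = (-8 + t)*(-3) = 24 - 3*t)
((61 - (879 - 1*630)) + C(L))*(2514 - 1806) = ((61 - (879 - 1*630)) + (24 - 3*(-42)))*(2514 - 1806) = ((61 - (879 - 630)) + (24 + 126))*708 = ((61 - 1*249) + 150)*708 = ((61 - 249) + 150)*708 = (-188 + 150)*708 = -38*708 = -26904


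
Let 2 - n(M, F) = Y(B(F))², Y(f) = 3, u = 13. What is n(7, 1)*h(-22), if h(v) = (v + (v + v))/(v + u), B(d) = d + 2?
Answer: -154/3 ≈ -51.333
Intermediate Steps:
B(d) = 2 + d
n(M, F) = -7 (n(M, F) = 2 - 1*3² = 2 - 1*9 = 2 - 9 = -7)
h(v) = 3*v/(13 + v) (h(v) = (v + (v + v))/(v + 13) = (v + 2*v)/(13 + v) = (3*v)/(13 + v) = 3*v/(13 + v))
n(7, 1)*h(-22) = -21*(-22)/(13 - 22) = -21*(-22)/(-9) = -21*(-22)*(-1)/9 = -7*22/3 = -154/3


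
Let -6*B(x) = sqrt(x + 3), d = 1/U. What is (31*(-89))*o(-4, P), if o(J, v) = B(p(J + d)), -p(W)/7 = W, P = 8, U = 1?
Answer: 2759*sqrt(6)/3 ≈ 2252.7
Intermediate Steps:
d = 1 (d = 1/1 = 1)
p(W) = -7*W
B(x) = -sqrt(3 + x)/6 (B(x) = -sqrt(x + 3)/6 = -sqrt(3 + x)/6)
o(J, v) = -sqrt(-4 - 7*J)/6 (o(J, v) = -sqrt(3 - 7*(J + 1))/6 = -sqrt(3 - 7*(1 + J))/6 = -sqrt(3 + (-7 - 7*J))/6 = -sqrt(-4 - 7*J)/6)
(31*(-89))*o(-4, P) = (31*(-89))*(-sqrt(-4 - 7*(-4))/6) = -(-2759)*sqrt(-4 + 28)/6 = -(-2759)*sqrt(24)/6 = -(-2759)*2*sqrt(6)/6 = -(-2759)*sqrt(6)/3 = 2759*sqrt(6)/3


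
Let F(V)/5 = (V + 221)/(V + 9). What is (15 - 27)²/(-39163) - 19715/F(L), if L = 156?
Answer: -25479306273/14764451 ≈ -1725.7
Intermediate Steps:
F(V) = 5*(221 + V)/(9 + V) (F(V) = 5*((V + 221)/(V + 9)) = 5*((221 + V)/(9 + V)) = 5*(221 + V)/(9 + V))
(15 - 27)²/(-39163) - 19715/F(L) = (15 - 27)²/(-39163) - 19715*(9 + 156)/(5*(221 + 156)) = (-12)²*(-1/39163) - 19715/(5*377/165) = 144*(-1/39163) - 19715/(5*(1/165)*377) = -144/39163 - 19715/377/33 = -144/39163 - 19715*33/377 = -144/39163 - 650595/377 = -25479306273/14764451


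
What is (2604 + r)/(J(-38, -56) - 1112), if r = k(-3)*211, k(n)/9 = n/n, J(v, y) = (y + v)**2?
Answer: 4503/7724 ≈ 0.58299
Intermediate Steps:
J(v, y) = (v + y)**2
k(n) = 9 (k(n) = 9*(n/n) = 9*1 = 9)
r = 1899 (r = 9*211 = 1899)
(2604 + r)/(J(-38, -56) - 1112) = (2604 + 1899)/((-38 - 56)**2 - 1112) = 4503/((-94)**2 - 1112) = 4503/(8836 - 1112) = 4503/7724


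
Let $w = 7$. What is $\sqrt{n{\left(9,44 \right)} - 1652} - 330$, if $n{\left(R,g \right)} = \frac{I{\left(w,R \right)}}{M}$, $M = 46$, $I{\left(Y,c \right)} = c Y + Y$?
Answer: $-330 + \frac{i \sqrt{873103}}{23} \approx -330.0 + 40.626 i$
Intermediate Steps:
$I{\left(Y,c \right)} = Y + Y c$ ($I{\left(Y,c \right)} = Y c + Y = Y + Y c$)
$n{\left(R,g \right)} = \frac{7}{46} + \frac{7 R}{46}$ ($n{\left(R,g \right)} = \frac{7 \left(1 + R\right)}{46} = \left(7 + 7 R\right) \frac{1}{46} = \frac{7}{46} + \frac{7 R}{46}$)
$\sqrt{n{\left(9,44 \right)} - 1652} - 330 = \sqrt{\left(\frac{7}{46} + \frac{7}{46} \cdot 9\right) - 1652} - 330 = \sqrt{\left(\frac{7}{46} + \frac{63}{46}\right) - 1652} - 330 = \sqrt{\frac{35}{23} - 1652} - 330 = \sqrt{- \frac{37961}{23}} - 330 = \frac{i \sqrt{873103}}{23} - 330 = -330 + \frac{i \sqrt{873103}}{23}$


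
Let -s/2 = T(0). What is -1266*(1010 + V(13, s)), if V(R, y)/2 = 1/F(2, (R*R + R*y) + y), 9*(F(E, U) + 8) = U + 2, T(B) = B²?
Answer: -14067792/11 ≈ -1.2789e+6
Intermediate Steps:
s = 0 (s = -2*0² = -2*0 = 0)
F(E, U) = -70/9 + U/9 (F(E, U) = -8 + (U + 2)/9 = -8 + (2 + U)/9 = -8 + (2/9 + U/9) = -70/9 + U/9)
V(R, y) = 2/(-70/9 + y/9 + R²/9 + R*y/9) (V(R, y) = 2/(-70/9 + ((R*R + R*y) + y)/9) = 2/(-70/9 + ((R² + R*y) + y)/9) = 2/(-70/9 + (y + R² + R*y)/9) = 2/(-70/9 + (y/9 + R²/9 + R*y/9)) = 2/(-70/9 + y/9 + R²/9 + R*y/9))
-1266*(1010 + V(13, s)) = -1266*(1010 + 18/(-70 + 0 + 13² + 13*0)) = -1266*(1010 + 18/(-70 + 0 + 169 + 0)) = -1266*(1010 + 18/99) = -1266*(1010 + 18*(1/99)) = -1266*(1010 + 2/11) = -1266*11112/11 = -14067792/11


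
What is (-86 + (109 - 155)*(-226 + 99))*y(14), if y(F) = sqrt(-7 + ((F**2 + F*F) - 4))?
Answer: 5756*sqrt(381) ≈ 1.1235e+5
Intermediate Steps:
y(F) = sqrt(-11 + 2*F**2) (y(F) = sqrt(-7 + ((F**2 + F**2) - 4)) = sqrt(-7 + (2*F**2 - 4)) = sqrt(-7 + (-4 + 2*F**2)) = sqrt(-11 + 2*F**2))
(-86 + (109 - 155)*(-226 + 99))*y(14) = (-86 + (109 - 155)*(-226 + 99))*sqrt(-11 + 2*14**2) = (-86 - 46*(-127))*sqrt(-11 + 2*196) = (-86 + 5842)*sqrt(-11 + 392) = 5756*sqrt(381)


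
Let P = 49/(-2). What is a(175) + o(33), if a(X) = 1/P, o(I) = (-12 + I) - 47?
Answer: -1276/49 ≈ -26.041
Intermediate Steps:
P = -49/2 (P = 49*(-1/2) = -49/2 ≈ -24.500)
o(I) = -59 + I
a(X) = -2/49 (a(X) = 1/(-49/2) = -2/49)
a(175) + o(33) = -2/49 + (-59 + 33) = -2/49 - 26 = -1276/49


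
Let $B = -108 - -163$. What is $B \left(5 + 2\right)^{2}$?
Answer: $2695$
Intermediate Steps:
$B = 55$ ($B = -108 + 163 = 55$)
$B \left(5 + 2\right)^{2} = 55 \left(5 + 2\right)^{2} = 55 \cdot 7^{2} = 55 \cdot 49 = 2695$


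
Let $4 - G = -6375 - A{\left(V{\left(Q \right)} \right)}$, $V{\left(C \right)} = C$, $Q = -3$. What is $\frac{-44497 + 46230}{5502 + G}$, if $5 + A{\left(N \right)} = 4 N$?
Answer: $\frac{1733}{11864} \approx 0.14607$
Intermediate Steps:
$A{\left(N \right)} = -5 + 4 N$
$G = 6362$ ($G = 4 - \left(-6375 - \left(-5 + 4 \left(-3\right)\right)\right) = 4 - \left(-6375 - \left(-5 - 12\right)\right) = 4 - \left(-6375 - -17\right) = 4 - \left(-6375 + 17\right) = 4 - -6358 = 4 + 6358 = 6362$)
$\frac{-44497 + 46230}{5502 + G} = \frac{-44497 + 46230}{5502 + 6362} = \frac{1733}{11864}$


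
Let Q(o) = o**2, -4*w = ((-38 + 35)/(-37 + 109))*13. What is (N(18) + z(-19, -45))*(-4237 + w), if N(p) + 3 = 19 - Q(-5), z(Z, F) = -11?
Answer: 2033695/24 ≈ 84737.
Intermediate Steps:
w = 13/96 (w = -(-38 + 35)/(-37 + 109)*13/4 = -(-3/72)*13/4 = -(-3*1/72)*13/4 = -(-1)*13/96 = -1/4*(-13/24) = 13/96 ≈ 0.13542)
N(p) = -9 (N(p) = -3 + (19 - 1*(-5)**2) = -3 + (19 - 1*25) = -3 + (19 - 25) = -3 - 6 = -9)
(N(18) + z(-19, -45))*(-4237 + w) = (-9 - 11)*(-4237 + 13/96) = -20*(-406739/96) = 2033695/24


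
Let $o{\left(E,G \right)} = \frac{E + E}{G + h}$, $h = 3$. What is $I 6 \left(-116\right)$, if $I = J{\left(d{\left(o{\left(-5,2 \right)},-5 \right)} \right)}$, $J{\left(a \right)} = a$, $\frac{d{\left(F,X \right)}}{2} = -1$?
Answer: $1392$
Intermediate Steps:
$o{\left(E,G \right)} = \frac{2 E}{3 + G}$ ($o{\left(E,G \right)} = \frac{E + E}{G + 3} = \frac{2 E}{3 + G}$)
$d{\left(F,X \right)} = -2$ ($d{\left(F,X \right)} = 2 \left(-1\right) = -2$)
$I = -2$
$I 6 \left(-116\right) = - 2 \cdot 6 \left(-116\right) = \left(-2\right) \left(-696\right) = 1392$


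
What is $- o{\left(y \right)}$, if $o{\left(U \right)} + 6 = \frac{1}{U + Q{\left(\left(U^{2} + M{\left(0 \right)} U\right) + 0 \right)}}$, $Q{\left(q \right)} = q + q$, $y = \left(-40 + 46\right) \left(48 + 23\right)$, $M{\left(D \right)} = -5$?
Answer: $\frac{2154707}{359118} \approx 6.0$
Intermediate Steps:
$y = 426$ ($y = 6 \cdot 71 = 426$)
$Q{\left(q \right)} = 2 q$
$o{\left(U \right)} = -6 + \frac{1}{- 9 U + 2 U^{2}}$ ($o{\left(U \right)} = -6 + \frac{1}{U + 2 \left(\left(U^{2} - 5 U\right) + 0\right)} = -6 + \frac{1}{U + 2 \left(U^{2} - 5 U\right)} = -6 + \frac{1}{U + \left(- 10 U + 2 U^{2}\right)} = -6 + \frac{1}{- 9 U + 2 U^{2}}$)
$- o{\left(y \right)} = - \frac{1 - 12 \cdot 426^{2} + 54 \cdot 426}{426 \left(-9 + 2 \cdot 426\right)} = - \frac{1 - 2177712 + 23004}{426 \left(-9 + 852\right)} = - \frac{1 - 2177712 + 23004}{426 \cdot 843} = - \frac{-2154707}{426 \cdot 843} = \left(-1\right) \left(- \frac{2154707}{359118}\right) = \frac{2154707}{359118}$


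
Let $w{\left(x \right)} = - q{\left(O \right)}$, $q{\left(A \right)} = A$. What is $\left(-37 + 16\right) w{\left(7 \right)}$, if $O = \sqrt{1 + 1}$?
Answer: $21 \sqrt{2} \approx 29.698$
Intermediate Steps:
$O = \sqrt{2} \approx 1.4142$
$w{\left(x \right)} = - \sqrt{2}$
$\left(-37 + 16\right) w{\left(7 \right)} = \left(-37 + 16\right) \left(- \sqrt{2}\right) = - 21 \left(- \sqrt{2}\right) = 21 \sqrt{2}$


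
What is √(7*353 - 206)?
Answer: √2265 ≈ 47.592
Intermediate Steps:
√(7*353 - 206) = √(2471 - 206) = √2265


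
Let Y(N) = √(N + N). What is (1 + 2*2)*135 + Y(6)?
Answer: 675 + 2*√3 ≈ 678.46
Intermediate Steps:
Y(N) = √2*√N (Y(N) = √(2*N) = √2*√N)
(1 + 2*2)*135 + Y(6) = (1 + 2*2)*135 + √2*√6 = (1 + 4)*135 + 2*√3 = 5*135 + 2*√3 = 675 + 2*√3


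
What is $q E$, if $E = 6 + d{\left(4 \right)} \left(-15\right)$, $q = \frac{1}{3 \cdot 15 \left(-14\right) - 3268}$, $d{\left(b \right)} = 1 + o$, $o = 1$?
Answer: $\frac{12}{1949} \approx 0.006157$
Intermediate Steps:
$d{\left(b \right)} = 2$ ($d{\left(b \right)} = 1 + 1 = 2$)
$q = - \frac{1}{3898}$ ($q = \frac{1}{45 \left(-14\right) - 3268} = \frac{1}{-630 - 3268} = \frac{1}{-3898} = - \frac{1}{3898} \approx -0.00025654$)
$E = -24$ ($E = 6 + 2 \left(-15\right) = 6 - 30 = -24$)
$q E = \left(- \frac{1}{3898}\right) \left(-24\right) = \frac{12}{1949}$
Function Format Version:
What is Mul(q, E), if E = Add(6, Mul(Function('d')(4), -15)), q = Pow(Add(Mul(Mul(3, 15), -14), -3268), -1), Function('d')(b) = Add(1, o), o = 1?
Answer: Rational(12, 1949) ≈ 0.0061570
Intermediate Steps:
Function('d')(b) = 2 (Function('d')(b) = Add(1, 1) = 2)
q = Rational(-1, 3898) (q = Pow(Add(Mul(45, -14), -3268), -1) = Pow(Add(-630, -3268), -1) = Pow(-3898, -1) = Rational(-1, 3898) ≈ -0.00025654)
E = -24 (E = Add(6, Mul(2, -15)) = Add(6, -30) = -24)
Mul(q, E) = Mul(Rational(-1, 3898), -24) = Rational(12, 1949)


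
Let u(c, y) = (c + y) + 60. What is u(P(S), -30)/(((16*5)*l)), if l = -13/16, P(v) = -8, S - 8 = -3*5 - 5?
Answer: -22/65 ≈ -0.33846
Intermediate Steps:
S = -12 (S = 8 + (-3*5 - 5) = 8 + (-15 - 5) = 8 - 20 = -12)
u(c, y) = 60 + c + y
l = -13/16 (l = -13*1/16 = -13/16 ≈ -0.81250)
u(P(S), -30)/(((16*5)*l)) = (60 - 8 - 30)/(((16*5)*(-13/16))) = 22/((80*(-13/16))) = 22/(-65) = 22*(-1/65) = -22/65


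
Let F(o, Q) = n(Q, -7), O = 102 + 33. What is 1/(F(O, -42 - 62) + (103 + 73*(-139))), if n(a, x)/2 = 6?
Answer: -1/10032 ≈ -9.9681e-5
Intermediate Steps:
n(a, x) = 12 (n(a, x) = 2*6 = 12)
O = 135
F(o, Q) = 12
1/(F(O, -42 - 62) + (103 + 73*(-139))) = 1/(12 + (103 + 73*(-139))) = 1/(12 + (103 - 10147)) = 1/(12 - 10044) = 1/(-10032) = -1/10032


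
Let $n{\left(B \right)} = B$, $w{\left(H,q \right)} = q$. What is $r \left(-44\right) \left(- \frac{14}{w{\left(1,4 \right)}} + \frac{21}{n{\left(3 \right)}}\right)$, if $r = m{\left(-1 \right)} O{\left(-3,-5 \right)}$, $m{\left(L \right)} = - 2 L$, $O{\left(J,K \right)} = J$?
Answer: $924$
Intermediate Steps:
$r = -6$ ($r = \left(-2\right) \left(-1\right) \left(-3\right) = 2 \left(-3\right) = -6$)
$r \left(-44\right) \left(- \frac{14}{w{\left(1,4 \right)}} + \frac{21}{n{\left(3 \right)}}\right) = \left(-6\right) \left(-44\right) \left(- \frac{14}{4} + \frac{21}{3}\right) = 264 \left(\left(-14\right) \frac{1}{4} + 21 \cdot \frac{1}{3}\right) = 264 \left(- \frac{7}{2} + 7\right) = 264 \cdot \frac{7}{2} = 924$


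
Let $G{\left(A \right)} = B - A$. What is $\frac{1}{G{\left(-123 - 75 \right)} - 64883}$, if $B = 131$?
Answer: $- \frac{1}{64554} \approx -1.5491 \cdot 10^{-5}$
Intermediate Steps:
$G{\left(A \right)} = 131 - A$
$\frac{1}{G{\left(-123 - 75 \right)} - 64883} = \frac{1}{\left(131 - \left(-123 - 75\right)\right) - 64883} = \frac{1}{\left(131 - -198\right) - 64883} = \frac{1}{\left(131 + 198\right) - 64883} = \frac{1}{329 - 64883} = \frac{1}{-64554} = - \frac{1}{64554}$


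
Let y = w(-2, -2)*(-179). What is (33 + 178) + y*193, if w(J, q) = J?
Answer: 69305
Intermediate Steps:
y = 358 (y = -2*(-179) = 358)
(33 + 178) + y*193 = (33 + 178) + 358*193 = 211 + 69094 = 69305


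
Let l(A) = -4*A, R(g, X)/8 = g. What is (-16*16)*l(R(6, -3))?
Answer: 49152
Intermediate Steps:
R(g, X) = 8*g
(-16*16)*l(R(6, -3)) = (-16*16)*(-32*6) = -(-1024)*48 = -256*(-192) = 49152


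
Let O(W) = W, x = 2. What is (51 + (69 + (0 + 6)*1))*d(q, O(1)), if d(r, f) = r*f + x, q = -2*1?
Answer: 0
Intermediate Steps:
q = -2
d(r, f) = 2 + f*r (d(r, f) = r*f + 2 = f*r + 2 = 2 + f*r)
(51 + (69 + (0 + 6)*1))*d(q, O(1)) = (51 + (69 + (0 + 6)*1))*(2 + 1*(-2)) = (51 + (69 + 6*1))*(2 - 2) = (51 + (69 + 6))*0 = (51 + 75)*0 = 126*0 = 0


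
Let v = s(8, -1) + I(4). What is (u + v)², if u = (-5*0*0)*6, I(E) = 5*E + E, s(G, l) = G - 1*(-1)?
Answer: 1089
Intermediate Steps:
s(G, l) = 1 + G (s(G, l) = G + 1 = 1 + G)
I(E) = 6*E
u = 0 (u = (0*0)*6 = 0*6 = 0)
v = 33 (v = (1 + 8) + 6*4 = 9 + 24 = 33)
(u + v)² = (0 + 33)² = 33² = 1089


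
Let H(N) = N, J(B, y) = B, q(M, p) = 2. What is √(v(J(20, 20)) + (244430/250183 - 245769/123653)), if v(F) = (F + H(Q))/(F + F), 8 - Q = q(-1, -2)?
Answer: I*√34507122229875361111235/309358784990 ≈ 0.60047*I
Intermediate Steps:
Q = 6 (Q = 8 - 1*2 = 8 - 2 = 6)
v(F) = (6 + F)/(2*F) (v(F) = (F + 6)/(F + F) = (6 + F)/((2*F)) = (6 + F)*(1/(2*F)) = (6 + F)/(2*F))
√(v(J(20, 20)) + (244430/250183 - 245769/123653)) = √((½)*(6 + 20)/20 + (244430/250183 - 245769/123653)) = √((½)*(1/20)*26 + (244430*(1/250183) - 245769*1/123653)) = √(13/20 + (244430/250183 - 245769/123653)) = √(13/20 - 31262722937/30935878499) = √(-223088038253/618717569980) = I*√34507122229875361111235/309358784990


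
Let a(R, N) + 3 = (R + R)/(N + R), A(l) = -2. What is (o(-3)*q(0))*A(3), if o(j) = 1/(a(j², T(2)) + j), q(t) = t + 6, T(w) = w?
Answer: 11/4 ≈ 2.7500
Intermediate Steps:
a(R, N) = -3 + 2*R/(N + R) (a(R, N) = -3 + (R + R)/(N + R) = -3 + (2*R)/(N + R) = -3 + 2*R/(N + R))
q(t) = 6 + t
o(j) = 1/(j + (-6 - j²)/(2 + j²)) (o(j) = 1/((-j² - 3*2)/(2 + j²) + j) = 1/((-j² - 6)/(2 + j²) + j) = 1/((-6 - j²)/(2 + j²) + j) = 1/(j + (-6 - j²)/(2 + j²)))
(o(-3)*q(0))*A(3) = (((2 + (-3)²)/(-6 - 1*(-3)² - 3*(2 + (-3)²)))*(6 + 0))*(-2) = (((2 + 9)/(-6 - 1*9 - 3*(2 + 9)))*6)*(-2) = ((11/(-6 - 9 - 3*11))*6)*(-2) = ((11/(-6 - 9 - 33))*6)*(-2) = ((11/(-48))*6)*(-2) = (-1/48*11*6)*(-2) = -11/48*6*(-2) = -11/8*(-2) = 11/4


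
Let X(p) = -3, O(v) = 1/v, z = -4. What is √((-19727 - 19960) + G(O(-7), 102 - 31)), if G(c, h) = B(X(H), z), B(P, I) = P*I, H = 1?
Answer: 115*I*√3 ≈ 199.19*I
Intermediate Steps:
B(P, I) = I*P
G(c, h) = 12 (G(c, h) = -4*(-3) = 12)
√((-19727 - 19960) + G(O(-7), 102 - 31)) = √((-19727 - 19960) + 12) = √(-39687 + 12) = √(-39675) = 115*I*√3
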